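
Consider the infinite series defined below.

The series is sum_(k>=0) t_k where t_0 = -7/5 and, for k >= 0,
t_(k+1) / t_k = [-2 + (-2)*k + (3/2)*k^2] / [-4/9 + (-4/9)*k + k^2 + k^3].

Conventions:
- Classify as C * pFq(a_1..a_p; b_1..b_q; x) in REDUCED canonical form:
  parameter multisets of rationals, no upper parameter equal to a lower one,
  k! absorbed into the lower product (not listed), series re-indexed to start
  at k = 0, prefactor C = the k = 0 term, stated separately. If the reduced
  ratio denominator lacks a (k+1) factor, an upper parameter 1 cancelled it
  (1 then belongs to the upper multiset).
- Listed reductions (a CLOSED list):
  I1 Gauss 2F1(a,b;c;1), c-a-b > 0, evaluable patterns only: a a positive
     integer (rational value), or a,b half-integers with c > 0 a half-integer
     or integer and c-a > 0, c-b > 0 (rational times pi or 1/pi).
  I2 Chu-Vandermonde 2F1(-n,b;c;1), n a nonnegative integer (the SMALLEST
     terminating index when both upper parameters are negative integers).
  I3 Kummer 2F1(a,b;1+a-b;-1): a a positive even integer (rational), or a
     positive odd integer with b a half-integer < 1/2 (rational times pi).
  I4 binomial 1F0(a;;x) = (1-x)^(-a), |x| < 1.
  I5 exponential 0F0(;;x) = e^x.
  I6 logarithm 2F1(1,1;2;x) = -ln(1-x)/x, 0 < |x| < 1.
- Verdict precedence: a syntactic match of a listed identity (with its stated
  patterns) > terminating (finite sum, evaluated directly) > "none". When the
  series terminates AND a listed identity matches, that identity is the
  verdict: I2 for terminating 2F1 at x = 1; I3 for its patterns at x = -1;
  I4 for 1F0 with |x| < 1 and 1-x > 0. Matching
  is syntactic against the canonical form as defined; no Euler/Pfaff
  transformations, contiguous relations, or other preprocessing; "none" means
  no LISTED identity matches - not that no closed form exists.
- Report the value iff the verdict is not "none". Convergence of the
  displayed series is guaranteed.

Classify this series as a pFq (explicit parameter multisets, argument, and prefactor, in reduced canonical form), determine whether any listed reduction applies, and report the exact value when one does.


The series (x = 3/2) is 1F1: upper {-2}, lower {-2/3}, prefactor -7/5. Verdict: terminating - upper -2 stops the sum at k = 2; the 3 terms are added exactly. Value: 259/40.

First insight: x = (3/2) and factor the ratio over Q (prefactor -7/5): negated roots = parameters.
Step ratio: r(k) = (3/2) * (k-2) / [(k-2/3) (k+1)] - poly over poly, x = (3/2) from leading terms; C = -7/5 at k = 0.


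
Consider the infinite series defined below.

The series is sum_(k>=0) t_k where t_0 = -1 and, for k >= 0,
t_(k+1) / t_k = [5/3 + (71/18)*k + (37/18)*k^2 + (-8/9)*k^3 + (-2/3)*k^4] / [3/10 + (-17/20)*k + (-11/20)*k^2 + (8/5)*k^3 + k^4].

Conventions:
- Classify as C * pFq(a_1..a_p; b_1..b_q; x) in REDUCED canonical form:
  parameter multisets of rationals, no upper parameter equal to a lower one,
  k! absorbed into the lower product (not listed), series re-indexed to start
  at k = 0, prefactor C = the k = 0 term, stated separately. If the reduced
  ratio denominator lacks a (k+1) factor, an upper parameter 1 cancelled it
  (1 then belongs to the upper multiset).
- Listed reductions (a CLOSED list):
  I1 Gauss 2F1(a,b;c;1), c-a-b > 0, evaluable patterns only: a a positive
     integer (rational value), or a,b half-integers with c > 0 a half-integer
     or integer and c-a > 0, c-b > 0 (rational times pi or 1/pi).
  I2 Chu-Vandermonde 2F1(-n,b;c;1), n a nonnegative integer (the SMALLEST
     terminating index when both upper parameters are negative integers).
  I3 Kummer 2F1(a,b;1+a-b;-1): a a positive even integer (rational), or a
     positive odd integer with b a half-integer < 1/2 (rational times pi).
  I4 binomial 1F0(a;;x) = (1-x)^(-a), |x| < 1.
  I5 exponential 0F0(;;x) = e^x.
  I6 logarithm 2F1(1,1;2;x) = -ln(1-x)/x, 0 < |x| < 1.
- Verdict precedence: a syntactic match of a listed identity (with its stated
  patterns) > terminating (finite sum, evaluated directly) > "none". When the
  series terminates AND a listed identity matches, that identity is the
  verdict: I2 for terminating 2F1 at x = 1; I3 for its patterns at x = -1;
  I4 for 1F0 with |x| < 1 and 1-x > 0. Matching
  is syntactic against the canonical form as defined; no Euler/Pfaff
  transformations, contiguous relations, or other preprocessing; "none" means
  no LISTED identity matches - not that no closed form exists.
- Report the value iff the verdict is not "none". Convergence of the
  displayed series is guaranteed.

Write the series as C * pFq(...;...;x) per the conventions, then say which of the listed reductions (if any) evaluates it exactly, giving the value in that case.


First insight: t_0 = -1 here, and the expanded ratio factors over Q; prefactor -1, roots give parameters.
Adjacent-term ratio: r(k) = (-2/3) * (k-2) (k+5/6) (k+1) / [(k-1/2) (k-2/5) (k+1)] - rational in k. x = (-2/3); t_0 = -1; negate the roots.

x = -2/3 here; the reduced form reads 3F2, upper {-2, 5/6, 1}, lower {-1/2, -2/5}, C = -1. Verdict: terminating (-2 upstairs). 3 nonzero terms in all; added directly. Exact value: -7093/243.


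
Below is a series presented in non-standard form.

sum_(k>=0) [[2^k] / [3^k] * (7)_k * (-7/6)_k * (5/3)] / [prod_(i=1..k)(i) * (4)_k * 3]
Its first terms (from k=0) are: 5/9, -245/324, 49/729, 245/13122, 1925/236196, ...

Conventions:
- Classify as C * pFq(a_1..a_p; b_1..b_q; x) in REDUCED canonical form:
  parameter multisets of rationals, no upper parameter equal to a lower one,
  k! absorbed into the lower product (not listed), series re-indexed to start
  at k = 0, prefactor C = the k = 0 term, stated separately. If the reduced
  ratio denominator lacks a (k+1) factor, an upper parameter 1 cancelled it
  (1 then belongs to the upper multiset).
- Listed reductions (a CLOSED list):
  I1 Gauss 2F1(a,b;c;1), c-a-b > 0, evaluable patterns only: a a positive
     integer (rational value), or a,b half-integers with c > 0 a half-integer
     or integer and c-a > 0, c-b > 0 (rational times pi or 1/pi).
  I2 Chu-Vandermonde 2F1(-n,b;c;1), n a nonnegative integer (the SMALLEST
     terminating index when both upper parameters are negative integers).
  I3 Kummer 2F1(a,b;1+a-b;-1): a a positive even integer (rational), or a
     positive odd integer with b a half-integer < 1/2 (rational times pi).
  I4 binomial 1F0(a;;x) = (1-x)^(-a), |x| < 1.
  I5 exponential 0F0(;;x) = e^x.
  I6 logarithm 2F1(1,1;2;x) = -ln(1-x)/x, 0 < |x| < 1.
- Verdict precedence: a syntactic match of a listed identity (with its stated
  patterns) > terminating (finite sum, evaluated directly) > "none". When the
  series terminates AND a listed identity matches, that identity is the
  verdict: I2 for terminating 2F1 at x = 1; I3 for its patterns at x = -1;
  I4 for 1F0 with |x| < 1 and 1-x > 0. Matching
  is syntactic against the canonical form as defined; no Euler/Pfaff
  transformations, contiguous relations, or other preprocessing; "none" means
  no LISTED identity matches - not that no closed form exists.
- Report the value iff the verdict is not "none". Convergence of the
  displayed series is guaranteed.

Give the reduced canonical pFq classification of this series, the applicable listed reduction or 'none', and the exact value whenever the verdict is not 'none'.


This is 5/9 * 2F1(-7/6, 7; 4; 2/3) in reduced canonical form. Verdict: no listed reduction: x = 2/3 and upper {-7/6, 7} fail every I1-I6 pattern.

First insight: x = (2/3) and the constant factors (prefactor 5/9) combine into one prefactor.
Adjacent-term ratio: r(k) = (2/3) * (k-7/6) (k+7) / [(k+4) (k+1)] ; factor over Q: parameters, x = (2/3), and C = 5/9.


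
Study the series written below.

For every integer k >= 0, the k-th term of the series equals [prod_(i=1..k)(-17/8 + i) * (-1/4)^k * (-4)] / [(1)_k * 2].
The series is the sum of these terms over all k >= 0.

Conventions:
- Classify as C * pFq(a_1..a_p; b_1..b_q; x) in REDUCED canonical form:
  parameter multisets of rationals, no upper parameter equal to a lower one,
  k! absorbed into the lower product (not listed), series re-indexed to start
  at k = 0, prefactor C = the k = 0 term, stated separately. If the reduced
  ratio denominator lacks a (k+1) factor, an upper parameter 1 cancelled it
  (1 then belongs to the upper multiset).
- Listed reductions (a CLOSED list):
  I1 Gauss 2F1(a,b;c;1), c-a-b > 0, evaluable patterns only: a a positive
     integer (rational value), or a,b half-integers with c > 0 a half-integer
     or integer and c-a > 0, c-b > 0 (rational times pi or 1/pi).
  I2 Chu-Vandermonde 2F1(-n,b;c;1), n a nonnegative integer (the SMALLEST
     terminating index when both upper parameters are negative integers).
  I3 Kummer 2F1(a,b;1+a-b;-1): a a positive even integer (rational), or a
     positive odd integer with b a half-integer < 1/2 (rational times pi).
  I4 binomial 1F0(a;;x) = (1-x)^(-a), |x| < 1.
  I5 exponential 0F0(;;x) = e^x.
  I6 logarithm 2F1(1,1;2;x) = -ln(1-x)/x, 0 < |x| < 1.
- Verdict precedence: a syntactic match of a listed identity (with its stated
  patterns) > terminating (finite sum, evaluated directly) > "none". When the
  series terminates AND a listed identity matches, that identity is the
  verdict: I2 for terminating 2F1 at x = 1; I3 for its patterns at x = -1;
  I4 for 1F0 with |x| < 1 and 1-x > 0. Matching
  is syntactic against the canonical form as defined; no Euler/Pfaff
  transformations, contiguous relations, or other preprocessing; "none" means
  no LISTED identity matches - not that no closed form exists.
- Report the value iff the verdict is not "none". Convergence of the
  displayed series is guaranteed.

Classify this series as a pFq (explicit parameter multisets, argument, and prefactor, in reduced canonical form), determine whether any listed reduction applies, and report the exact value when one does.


Key step: x = (-1/4) and the running product (C = -2, x = -1/4) telescopes to a rising factorial.
Consecutive-term ratio: r(k) = (-1/4) * (k-9/8) / [(k+1)] - rational in k. x = (-1/4); t_0 = -2; negate the roots.

x = -1/4 here; the reduced form reads 1F0, upper {-9/8}, lower {-}, C = -2. Verdict at x = -1/4: the I4 binomial reduction matches (the 1F0 binomial series: exponent 9/8, x = -1/4). Value: (-2) * (5/4)^(9/8).


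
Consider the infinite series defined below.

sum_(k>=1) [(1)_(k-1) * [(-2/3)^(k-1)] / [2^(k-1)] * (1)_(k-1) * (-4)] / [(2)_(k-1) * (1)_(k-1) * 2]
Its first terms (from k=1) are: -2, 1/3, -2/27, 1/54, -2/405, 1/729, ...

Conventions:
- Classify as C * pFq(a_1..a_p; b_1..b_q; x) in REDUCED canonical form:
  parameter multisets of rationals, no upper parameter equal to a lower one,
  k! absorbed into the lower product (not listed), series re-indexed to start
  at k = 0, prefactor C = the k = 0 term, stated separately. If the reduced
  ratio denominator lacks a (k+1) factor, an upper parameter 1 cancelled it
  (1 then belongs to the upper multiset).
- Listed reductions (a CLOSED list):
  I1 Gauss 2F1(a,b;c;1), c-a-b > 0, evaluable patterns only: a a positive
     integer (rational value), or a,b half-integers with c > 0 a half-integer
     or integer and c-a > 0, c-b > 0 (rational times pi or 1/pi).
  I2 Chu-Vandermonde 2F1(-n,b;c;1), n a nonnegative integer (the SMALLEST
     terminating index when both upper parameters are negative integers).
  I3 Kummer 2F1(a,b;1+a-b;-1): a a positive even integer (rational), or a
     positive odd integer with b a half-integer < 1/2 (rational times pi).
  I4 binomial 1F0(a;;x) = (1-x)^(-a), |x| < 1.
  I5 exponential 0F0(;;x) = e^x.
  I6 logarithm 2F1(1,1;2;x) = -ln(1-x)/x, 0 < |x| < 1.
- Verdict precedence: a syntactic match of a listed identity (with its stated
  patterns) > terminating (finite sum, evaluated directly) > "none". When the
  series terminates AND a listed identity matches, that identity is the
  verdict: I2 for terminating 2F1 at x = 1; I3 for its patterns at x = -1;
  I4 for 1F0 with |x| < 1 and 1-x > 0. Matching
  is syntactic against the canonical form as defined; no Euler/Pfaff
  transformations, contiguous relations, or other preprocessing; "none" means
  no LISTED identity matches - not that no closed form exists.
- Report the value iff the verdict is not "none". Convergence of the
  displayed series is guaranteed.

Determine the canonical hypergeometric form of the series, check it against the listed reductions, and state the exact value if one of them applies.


The series (x = -1/3) is 2F1: upper {1, 1}, lower {2}, prefactor -2. Verdict: logarithm (I6) applies (the logarithm: parameters (1,1;2), x = -1/3). Exact value: (-6) * ln(4/3).

First insight: from the first term -2: (1)_k (prefactor -2) is k! itself.
Consecutive-term ratio: r(k) = (-1/3) * (k+1) (k+1) / [(k+2) (k+1)] - rational in k. x = (-1/3); t_0 = -2; negate the roots.


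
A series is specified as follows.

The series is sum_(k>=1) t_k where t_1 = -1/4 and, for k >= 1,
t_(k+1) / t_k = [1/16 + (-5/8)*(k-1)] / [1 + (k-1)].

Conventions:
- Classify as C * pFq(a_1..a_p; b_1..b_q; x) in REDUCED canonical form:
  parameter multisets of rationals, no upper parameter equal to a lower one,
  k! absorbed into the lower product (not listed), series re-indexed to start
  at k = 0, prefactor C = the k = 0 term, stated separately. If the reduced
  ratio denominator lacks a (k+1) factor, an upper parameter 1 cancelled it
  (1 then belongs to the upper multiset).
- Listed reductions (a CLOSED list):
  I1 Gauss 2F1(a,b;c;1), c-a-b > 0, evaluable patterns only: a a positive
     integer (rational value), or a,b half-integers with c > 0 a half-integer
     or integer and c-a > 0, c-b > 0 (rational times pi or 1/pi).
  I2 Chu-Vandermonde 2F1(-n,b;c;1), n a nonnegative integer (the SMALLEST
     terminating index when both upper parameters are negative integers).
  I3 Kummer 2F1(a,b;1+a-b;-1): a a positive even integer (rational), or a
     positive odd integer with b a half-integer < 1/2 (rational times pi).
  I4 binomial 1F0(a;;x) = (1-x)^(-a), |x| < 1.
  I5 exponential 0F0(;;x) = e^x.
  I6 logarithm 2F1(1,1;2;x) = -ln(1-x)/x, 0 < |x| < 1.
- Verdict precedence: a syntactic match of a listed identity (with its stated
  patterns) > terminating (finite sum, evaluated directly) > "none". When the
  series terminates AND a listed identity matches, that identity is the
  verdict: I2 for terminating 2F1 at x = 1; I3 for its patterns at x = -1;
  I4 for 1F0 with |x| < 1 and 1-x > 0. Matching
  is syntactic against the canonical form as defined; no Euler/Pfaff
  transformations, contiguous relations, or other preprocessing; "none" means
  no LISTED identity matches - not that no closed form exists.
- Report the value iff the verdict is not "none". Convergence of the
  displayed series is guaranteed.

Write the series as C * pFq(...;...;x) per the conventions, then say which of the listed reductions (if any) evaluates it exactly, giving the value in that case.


Structural cue: with t_0 = -1/4, roots of the ratio polynomials (C = -1/4) are the negated parameters.
Ratio: r(k) = (-5/8) * (k-1/10) / [(k+1)] - poly over poly, x = (-5/8) from leading terms; C = -1/4 at k = 0.

With C = -1/4: the canonical form is 1F0(-1/10; -; -5/8). Verdict: binomial (I4) matches (the 1F0 binomial series: exponent 1/10, x = -5/8). Value: (-1/4) * (13/8)^(1/10).


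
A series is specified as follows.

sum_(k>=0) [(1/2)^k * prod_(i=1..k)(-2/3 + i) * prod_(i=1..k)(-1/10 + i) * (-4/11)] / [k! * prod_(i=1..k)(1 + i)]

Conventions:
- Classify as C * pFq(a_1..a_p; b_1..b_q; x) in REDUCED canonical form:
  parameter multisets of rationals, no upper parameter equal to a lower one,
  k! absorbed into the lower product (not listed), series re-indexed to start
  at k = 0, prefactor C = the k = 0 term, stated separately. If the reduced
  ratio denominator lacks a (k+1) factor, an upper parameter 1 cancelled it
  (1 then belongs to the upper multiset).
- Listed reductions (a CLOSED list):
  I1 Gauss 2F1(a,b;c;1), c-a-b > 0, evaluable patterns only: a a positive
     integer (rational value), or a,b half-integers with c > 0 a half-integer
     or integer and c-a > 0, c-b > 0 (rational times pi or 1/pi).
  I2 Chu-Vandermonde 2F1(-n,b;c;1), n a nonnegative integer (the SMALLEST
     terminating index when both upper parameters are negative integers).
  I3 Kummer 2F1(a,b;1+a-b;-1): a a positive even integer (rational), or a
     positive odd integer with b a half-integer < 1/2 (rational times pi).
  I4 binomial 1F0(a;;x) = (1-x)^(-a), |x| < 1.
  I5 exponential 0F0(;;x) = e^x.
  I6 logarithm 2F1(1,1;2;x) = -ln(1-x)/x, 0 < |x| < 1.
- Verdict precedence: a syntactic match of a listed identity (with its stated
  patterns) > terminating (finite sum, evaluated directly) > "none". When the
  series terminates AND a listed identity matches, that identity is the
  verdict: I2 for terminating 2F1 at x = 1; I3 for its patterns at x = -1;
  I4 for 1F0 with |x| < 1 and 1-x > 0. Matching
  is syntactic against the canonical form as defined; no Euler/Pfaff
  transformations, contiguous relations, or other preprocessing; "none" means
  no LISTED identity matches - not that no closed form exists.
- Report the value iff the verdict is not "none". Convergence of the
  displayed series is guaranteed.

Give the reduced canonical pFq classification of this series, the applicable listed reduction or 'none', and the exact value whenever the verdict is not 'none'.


This is -4/11 * 2F1(1/3, 9/10; 2; 1/2) in reduced canonical form. Verdict: none. A 2F1 with upper {1/3, 9/10} fits none of I1-I6 at x = 1/2; the sum runs forever.

First insight: with t_0 = -4/11, the running product (C = -4/11) telescopes to a rising factorial.
Adjacent-term ratio: r(k) = (1/2) * (k+1/3) (k+9/10) / [(k+2) (k+1)] - rational in k. x = (1/2); t_0 = -4/11; negate the roots.


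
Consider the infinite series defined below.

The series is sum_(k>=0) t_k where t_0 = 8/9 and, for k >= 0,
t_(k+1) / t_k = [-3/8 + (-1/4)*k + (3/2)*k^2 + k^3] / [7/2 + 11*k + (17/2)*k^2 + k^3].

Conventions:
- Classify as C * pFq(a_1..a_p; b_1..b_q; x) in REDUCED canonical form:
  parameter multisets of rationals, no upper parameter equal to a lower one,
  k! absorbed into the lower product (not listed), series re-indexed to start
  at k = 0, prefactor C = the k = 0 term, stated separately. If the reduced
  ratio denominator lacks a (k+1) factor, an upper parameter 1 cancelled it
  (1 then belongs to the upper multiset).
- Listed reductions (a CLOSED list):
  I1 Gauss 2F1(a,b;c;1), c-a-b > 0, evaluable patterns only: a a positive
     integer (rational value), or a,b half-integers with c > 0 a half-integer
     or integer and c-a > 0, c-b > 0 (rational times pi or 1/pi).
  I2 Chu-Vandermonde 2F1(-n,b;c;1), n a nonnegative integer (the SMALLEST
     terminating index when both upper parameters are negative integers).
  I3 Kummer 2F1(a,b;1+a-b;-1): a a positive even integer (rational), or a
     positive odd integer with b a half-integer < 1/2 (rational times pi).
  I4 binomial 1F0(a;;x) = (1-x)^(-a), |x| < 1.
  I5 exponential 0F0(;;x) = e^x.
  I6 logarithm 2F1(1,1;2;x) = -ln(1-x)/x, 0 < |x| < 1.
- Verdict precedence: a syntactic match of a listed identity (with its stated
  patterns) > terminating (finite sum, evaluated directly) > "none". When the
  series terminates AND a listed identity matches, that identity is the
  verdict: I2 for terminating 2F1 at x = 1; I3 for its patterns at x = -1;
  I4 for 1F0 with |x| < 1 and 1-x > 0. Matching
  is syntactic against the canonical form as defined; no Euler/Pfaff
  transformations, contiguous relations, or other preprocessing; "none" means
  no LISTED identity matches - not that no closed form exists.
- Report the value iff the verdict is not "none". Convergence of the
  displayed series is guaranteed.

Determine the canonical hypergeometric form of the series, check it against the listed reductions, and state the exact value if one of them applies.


Classification (C = 8/9): 2F1 with upper {-1/2, 3/2}, lower {7}, argument x = 1. Verdict (x = 1): Gauss's theorem I1 (half-integer case) applies (x = 1; upper {-1/2, 3/2} half-integers, c = 7 in the evaluable pattern). Sum: (4194304/1702701) / pi.

The tell: from the first term 8/9: cancel k + 1/2 from the displayed ratio first; then C = 8/9, x = 1.
Term ratio: r(k) = 1 * (k-1/2) (k+3/2) / [(k+7) (k+1)] - rational in k, leading ratio 1; with t_0 = 8/9, classification follows.


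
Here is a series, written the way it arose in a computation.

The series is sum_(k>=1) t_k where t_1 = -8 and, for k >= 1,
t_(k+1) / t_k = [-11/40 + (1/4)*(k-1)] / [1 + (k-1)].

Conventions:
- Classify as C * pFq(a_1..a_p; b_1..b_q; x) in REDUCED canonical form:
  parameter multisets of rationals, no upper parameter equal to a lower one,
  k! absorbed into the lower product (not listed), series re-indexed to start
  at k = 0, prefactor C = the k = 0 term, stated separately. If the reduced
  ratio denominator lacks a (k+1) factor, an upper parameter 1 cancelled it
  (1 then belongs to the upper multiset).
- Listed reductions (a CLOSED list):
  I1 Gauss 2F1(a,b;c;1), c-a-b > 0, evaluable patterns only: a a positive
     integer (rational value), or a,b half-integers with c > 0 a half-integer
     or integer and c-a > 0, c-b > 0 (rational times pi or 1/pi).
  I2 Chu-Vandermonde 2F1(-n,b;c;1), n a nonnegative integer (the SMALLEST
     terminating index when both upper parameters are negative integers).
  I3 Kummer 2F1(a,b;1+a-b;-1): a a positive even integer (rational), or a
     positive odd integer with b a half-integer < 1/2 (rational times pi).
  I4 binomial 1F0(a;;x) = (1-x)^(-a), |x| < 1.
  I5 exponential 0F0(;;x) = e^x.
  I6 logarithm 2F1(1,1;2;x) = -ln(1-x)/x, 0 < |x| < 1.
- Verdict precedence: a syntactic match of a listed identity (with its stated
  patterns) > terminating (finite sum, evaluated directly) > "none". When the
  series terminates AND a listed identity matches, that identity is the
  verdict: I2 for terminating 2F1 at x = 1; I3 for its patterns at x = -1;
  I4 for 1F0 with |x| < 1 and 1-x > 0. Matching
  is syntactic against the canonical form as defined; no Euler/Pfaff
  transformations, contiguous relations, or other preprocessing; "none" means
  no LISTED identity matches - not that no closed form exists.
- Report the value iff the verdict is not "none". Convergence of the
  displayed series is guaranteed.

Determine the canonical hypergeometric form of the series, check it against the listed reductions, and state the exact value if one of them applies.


Key step: from the first term -8: the expanded ratio factors over Q; C = -8, roots give parameters.
Term ratio: r(k) = (1/4) * (k-11/10) / [(k+1)] ; factor over Q: parameters, x = (1/4), and C = -8.

At argument 1/4: a 1F0 with upper {-11/10}, lower {-}, scaled by C = -8. Verdict: this is the binomial series (I4) (the 1F0 binomial series: exponent 11/10, x = 1/4). Its exact value is (-8) * (3/4)^(11/10).


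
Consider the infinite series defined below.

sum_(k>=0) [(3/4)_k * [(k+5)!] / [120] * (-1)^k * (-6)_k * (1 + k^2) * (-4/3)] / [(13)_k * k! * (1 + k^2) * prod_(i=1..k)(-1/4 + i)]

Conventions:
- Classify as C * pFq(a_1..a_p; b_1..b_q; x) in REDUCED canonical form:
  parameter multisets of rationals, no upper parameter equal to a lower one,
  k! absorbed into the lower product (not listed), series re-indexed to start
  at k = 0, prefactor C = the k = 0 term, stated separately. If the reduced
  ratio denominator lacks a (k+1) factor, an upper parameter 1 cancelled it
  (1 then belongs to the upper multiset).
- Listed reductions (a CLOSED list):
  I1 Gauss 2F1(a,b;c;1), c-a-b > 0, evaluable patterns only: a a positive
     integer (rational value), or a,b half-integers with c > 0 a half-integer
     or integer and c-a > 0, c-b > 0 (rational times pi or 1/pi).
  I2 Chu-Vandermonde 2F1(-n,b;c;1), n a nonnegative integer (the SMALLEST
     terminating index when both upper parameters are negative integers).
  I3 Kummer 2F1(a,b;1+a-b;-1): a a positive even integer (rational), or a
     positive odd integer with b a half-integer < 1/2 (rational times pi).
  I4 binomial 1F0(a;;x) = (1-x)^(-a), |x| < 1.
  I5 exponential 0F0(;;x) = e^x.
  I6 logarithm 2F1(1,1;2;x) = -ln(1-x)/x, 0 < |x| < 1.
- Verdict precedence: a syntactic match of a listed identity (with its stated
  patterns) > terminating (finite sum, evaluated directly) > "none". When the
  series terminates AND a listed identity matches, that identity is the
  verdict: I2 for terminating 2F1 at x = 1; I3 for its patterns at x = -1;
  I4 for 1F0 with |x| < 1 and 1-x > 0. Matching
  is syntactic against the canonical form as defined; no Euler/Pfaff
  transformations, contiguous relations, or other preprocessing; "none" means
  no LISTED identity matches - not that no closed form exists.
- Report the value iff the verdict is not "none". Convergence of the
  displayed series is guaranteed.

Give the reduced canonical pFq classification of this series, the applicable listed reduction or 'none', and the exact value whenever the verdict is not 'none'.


Canonical form: C = -4/3 times 2F1 with upper {-6, 6}, lower {13}, x = -1. Verdict (x = -1): the Kummer evaluation I3 applies (x = -1; c = 13 equals 1+a-b for upper {-6, 6}: listed pattern). Sum: -44/3.

Key observation: with t_0 = -4/3, the factor k^2 + 1 cancels (top and bottom), leaving C = -4/3.
Adjacent-term ratio: r(k) = (-1) * (k-6) (k+6) / [(k+13) (k+1)] ; factor over Q: parameters, x = (-1), and C = -4/3.


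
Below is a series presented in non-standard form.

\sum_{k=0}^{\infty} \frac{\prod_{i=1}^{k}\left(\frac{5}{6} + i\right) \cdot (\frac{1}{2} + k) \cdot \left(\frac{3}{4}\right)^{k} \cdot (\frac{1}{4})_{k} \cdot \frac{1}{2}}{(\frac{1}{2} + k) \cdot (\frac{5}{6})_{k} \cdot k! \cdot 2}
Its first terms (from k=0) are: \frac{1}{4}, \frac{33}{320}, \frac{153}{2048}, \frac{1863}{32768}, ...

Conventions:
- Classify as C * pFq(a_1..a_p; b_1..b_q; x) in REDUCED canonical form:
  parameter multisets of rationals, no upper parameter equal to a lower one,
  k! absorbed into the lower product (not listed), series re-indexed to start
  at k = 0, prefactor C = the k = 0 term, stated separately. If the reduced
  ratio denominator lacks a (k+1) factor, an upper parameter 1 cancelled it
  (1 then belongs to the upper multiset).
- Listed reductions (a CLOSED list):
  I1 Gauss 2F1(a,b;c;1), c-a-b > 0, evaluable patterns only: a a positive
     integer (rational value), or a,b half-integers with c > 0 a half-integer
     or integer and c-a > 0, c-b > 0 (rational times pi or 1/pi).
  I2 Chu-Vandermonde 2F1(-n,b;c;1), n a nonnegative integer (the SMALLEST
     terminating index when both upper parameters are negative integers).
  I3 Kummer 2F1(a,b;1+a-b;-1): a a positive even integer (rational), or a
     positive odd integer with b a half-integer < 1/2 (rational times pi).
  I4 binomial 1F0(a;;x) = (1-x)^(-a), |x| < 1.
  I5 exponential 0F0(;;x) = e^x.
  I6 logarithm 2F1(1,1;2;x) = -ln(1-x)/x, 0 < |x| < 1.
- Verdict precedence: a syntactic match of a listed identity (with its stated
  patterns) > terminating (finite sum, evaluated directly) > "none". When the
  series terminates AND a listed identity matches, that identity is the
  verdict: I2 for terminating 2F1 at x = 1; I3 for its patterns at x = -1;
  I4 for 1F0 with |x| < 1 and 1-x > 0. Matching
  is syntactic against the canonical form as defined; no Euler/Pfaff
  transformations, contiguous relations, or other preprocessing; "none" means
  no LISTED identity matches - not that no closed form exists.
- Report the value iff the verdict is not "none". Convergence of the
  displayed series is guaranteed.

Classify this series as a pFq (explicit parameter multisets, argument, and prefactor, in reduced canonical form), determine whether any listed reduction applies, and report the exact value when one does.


At argument \frac{3}{4}: a 2F1 with upper {\frac{1}{4}, \frac{11}{6}}, lower {\frac{5}{6}}, scaled by C = \frac{1}{4}. Verdict: none. No listed pattern accepts 2F1(\frac{1}{4}, \frac{11}{6}; \frac{5}{6}; \frac{3}{4}).

The tell: t_0 = \frac{1}{4} here, and the constant factors (C = 1/4, x = 3/4) combine into one prefactor.
Term ratio: r(k) = \frac{3}{4} * (k+\frac{1}{4}) (k+\frac{11}{6}) / [(k+\frac{5}{6}) (k+1)] - rational in k. x = \frac{3}{4}; t_0 = \frac{1}{4}; negate the roots.


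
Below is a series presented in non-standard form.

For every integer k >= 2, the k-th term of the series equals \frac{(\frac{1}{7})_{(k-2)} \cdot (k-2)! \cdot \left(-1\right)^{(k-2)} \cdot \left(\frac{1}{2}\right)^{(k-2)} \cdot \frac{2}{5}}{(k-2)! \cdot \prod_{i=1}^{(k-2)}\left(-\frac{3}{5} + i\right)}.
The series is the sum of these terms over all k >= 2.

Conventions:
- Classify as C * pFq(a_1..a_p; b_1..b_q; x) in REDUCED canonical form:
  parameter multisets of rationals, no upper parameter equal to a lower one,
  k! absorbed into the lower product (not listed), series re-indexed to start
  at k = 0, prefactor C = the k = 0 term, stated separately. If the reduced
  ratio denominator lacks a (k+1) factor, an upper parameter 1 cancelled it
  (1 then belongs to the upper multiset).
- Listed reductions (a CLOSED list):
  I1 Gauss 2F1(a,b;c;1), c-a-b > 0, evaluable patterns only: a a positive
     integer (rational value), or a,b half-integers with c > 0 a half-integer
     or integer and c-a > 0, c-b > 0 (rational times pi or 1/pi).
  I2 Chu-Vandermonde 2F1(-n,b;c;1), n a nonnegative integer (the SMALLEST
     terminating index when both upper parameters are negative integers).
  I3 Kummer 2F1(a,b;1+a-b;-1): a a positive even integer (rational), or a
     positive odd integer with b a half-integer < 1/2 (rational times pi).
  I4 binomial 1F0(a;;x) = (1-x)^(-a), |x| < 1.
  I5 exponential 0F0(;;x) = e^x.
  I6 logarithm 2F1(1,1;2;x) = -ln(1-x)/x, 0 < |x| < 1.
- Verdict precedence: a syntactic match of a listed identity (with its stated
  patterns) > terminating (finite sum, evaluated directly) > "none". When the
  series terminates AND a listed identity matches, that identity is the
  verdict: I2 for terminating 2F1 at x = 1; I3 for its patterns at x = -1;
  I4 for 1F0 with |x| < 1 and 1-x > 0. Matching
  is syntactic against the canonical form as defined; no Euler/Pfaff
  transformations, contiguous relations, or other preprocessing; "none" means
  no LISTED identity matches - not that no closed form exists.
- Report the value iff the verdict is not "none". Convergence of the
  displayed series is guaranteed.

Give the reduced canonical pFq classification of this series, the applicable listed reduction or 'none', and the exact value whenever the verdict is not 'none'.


Classification (C = \frac{2}{5}): 2F1 with upper {\frac{1}{7}, 1}, lower {\frac{2}{5}}, argument x = -\frac{1}{2}. Verdict: none (x = -\frac{1}{2}): each listed identity misses the multisets {\frac{1}{7}, 1} ; {\frac{2}{5}}.

The tell: t_0 being \frac{2}{5}, the factorial ratio (C = 2/5, x = -1/2) (k+a-1)!/(a-1)! is a rising factorial (a)_k.
Step ratio: r(k) = -\frac{1}{2} * (k+\frac{1}{7}) (k+1) / [(k+\frac{2}{5}) (k+1)] - poly over poly, x = -\frac{1}{2} from leading terms; C = \frac{2}{5} at k = 0.


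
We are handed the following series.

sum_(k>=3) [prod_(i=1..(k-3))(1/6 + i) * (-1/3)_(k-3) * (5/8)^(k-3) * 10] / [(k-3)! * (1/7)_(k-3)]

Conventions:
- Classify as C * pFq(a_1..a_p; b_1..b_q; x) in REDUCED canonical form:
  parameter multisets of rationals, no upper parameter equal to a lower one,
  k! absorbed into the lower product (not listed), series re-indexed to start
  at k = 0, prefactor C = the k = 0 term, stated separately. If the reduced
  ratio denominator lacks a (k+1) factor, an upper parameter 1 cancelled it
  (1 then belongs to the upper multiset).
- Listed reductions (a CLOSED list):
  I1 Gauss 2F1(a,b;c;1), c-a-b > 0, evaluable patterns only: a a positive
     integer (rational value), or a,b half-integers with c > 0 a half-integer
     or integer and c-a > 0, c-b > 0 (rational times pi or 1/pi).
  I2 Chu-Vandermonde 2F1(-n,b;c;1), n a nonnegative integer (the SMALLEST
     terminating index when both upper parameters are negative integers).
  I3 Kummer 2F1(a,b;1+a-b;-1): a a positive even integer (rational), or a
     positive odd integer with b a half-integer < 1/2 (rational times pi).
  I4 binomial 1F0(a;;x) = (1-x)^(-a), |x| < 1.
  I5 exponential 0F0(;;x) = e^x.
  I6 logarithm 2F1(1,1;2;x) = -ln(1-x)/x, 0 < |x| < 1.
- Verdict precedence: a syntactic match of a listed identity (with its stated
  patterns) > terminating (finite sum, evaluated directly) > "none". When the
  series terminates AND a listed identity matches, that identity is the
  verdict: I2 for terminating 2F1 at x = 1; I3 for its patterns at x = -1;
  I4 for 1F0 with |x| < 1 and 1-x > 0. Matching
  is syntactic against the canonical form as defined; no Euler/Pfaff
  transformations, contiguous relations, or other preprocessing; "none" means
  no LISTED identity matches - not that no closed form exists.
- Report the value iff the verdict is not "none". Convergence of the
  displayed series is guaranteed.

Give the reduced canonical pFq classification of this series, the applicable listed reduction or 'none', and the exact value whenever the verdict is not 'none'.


Canonical form: C = 10 times 2F1 with upper {-1/3, 7/6}, lower {1/7}, x = 5/8. Verdict: none. A 2F1 with upper {-1/3, 7/6} fits none of I1-I6 at x = 5/8; the sum runs forever.

Key observation: from the first term 10: the running product (prefactor 10) telescopes to a rising factorial.
Step ratio: r(k) = (5/8) * (k-1/3) (k+7/6) / [(k+1/7) (k+1)] - rational in k, leading ratio (5/8); with t_0 = 10, classification follows.


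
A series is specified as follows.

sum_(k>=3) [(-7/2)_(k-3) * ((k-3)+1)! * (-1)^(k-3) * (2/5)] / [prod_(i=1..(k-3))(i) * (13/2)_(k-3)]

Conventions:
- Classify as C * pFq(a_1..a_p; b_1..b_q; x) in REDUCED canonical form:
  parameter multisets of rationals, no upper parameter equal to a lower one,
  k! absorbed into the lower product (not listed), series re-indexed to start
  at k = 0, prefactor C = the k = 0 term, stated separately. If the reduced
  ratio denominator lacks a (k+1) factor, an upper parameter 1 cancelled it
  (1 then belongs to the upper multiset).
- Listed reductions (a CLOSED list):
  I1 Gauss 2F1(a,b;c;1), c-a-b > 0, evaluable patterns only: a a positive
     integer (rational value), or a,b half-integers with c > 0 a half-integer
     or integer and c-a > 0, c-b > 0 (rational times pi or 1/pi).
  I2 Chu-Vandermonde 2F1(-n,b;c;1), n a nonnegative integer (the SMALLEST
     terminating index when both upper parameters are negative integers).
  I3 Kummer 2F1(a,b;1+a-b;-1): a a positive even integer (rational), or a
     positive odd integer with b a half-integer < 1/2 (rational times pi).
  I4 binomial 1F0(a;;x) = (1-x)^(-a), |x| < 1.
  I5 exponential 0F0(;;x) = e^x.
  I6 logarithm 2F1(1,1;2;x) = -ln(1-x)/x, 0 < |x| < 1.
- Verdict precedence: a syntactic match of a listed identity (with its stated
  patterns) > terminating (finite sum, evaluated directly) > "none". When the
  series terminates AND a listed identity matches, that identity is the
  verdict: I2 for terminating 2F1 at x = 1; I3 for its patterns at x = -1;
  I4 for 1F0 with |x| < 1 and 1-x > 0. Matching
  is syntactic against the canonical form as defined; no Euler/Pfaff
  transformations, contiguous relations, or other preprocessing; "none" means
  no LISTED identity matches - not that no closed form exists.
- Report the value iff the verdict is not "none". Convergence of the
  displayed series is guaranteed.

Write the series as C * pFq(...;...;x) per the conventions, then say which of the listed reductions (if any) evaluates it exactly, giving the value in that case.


Classification (C = 2/5): 2F1 with upper {-7/2, 2}, lower {13/2}, argument x = -1. Verdict: Kummer's theorem (I3) matches (x = -1; c = 13/2 equals 1+a-b for upper {-7/2, 2}: listed pattern). Sum: 11/10.

Structural cue: t_0 = 2/5 here, and the product of the first k integers (C = 2/5) is k!.
Adjacent-term ratio: r(k) = (-1) * (k-7/2) (k+2) / [(k+13/2) (k+1)] - poly over poly, x = (-1) from leading terms; C = 2/5 at k = 0.


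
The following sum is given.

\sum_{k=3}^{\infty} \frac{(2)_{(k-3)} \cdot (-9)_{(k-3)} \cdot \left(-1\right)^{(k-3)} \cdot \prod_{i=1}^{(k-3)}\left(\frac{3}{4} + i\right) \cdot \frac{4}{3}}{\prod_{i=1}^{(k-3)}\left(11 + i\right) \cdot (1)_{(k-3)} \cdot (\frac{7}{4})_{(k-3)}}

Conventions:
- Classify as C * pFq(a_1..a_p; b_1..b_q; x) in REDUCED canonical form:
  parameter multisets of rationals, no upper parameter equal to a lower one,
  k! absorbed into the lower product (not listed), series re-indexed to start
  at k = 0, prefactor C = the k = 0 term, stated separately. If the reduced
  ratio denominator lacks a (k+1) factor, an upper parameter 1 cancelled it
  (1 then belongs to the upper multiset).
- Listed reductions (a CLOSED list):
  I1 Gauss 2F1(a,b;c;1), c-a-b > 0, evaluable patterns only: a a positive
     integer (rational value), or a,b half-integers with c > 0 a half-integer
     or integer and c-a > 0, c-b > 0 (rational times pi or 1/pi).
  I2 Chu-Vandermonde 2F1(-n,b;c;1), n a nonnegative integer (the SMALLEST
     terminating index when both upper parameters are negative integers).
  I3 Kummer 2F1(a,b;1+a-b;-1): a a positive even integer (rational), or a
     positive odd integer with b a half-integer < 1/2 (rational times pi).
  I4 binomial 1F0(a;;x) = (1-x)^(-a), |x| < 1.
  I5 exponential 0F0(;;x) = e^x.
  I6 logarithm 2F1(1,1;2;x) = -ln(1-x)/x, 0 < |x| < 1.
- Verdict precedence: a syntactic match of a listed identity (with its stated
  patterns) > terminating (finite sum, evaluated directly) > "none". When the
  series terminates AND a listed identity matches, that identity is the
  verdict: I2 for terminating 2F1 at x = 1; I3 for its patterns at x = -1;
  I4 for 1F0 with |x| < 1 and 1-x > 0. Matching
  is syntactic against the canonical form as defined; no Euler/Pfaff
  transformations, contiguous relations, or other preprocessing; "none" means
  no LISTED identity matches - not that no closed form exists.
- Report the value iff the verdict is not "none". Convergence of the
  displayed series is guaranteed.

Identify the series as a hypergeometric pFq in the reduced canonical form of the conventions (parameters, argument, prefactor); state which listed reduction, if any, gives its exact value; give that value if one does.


x = -1 here; the reduced form reads 2F1, upper {-9, 2}, lower {12}, C = \frac{4}{3}. Verdict: this is Kummer (I3) (x = -1; c = 12 equals 1+a-b for upper {-9, 2}: listed pattern). Its exact value is \frac{22}{3}.

Structural cue: from the first term \frac{4}{3}: the running product (C = 4/3, x = -1) telescopes to a rising factorial.
Ratio: r(k) = -1 * (k-9) (k+2) / [(k+12) (k+1)] - rational; roots negated = parameters, x = -1, C = \frac{4}{3}.


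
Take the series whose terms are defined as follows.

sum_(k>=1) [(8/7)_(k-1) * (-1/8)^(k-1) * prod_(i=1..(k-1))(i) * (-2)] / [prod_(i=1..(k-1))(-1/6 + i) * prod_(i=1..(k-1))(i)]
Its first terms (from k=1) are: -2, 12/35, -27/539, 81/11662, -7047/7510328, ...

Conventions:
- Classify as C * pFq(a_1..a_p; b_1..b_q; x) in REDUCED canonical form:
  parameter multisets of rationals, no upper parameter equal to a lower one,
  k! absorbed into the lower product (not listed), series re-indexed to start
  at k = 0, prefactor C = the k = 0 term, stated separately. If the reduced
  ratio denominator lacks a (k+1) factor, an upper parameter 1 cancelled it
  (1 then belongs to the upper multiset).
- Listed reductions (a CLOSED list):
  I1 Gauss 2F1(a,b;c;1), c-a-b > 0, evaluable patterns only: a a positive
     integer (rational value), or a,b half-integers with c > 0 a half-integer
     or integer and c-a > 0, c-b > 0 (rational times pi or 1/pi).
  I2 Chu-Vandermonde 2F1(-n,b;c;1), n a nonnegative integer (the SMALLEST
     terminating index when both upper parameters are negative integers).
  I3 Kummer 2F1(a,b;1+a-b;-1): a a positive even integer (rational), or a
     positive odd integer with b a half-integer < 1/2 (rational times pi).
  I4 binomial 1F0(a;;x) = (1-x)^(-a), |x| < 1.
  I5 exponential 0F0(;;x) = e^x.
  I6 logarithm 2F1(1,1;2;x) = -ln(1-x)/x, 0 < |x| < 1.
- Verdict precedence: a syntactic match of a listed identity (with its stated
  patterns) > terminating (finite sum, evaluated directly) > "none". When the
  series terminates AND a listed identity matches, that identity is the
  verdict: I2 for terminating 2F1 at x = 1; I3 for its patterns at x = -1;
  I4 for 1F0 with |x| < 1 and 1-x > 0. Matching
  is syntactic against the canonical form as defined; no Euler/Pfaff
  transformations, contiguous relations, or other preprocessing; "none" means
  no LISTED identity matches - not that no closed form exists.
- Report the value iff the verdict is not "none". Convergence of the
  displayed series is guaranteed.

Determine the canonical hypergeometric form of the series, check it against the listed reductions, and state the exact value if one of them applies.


Reduced: x = -1/8, 2F1, upper = {1, 8/7}, lower = {5/6}, C = -2. Verdict: none (x = -1/8): each listed identity misses the multisets {1, 8/7} ; {5/6}.

Key observation: t_0 = -2 here, and the running product (C = -2, x = -1/8) telescopes to a rising factorial.
Term ratio: r(k) = (-1/8) * (k+1) (k+8/7) / [(k+5/6) (k+1)] - rational; roots negated = parameters, x = (-1/8), C = -2.
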